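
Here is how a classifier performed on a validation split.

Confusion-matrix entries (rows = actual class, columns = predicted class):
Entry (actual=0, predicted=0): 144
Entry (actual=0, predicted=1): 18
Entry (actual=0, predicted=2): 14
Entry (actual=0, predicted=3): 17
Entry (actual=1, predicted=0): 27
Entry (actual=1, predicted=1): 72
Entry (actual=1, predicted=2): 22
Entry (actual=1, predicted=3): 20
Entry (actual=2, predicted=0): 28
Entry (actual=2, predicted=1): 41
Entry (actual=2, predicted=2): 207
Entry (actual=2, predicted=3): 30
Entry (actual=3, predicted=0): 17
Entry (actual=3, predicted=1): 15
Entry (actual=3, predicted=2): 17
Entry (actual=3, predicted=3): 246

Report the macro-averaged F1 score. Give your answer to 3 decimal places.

Per-class F1 score (2·TP/(2·TP+FP+FN)):
  0: TP=144, FP=27+28+17=72, FN=18+14+17=49 → 288/409 = 0.7042
  1: TP=72, FP=18+41+15=74, FN=27+22+20=69 → 144/287 = 0.5017
  2: TP=207, FP=14+22+17=53, FN=28+41+30=99 → 414/566 = 0.7314
  3: TP=246, FP=17+20+30=67, FN=17+15+17=49 → 492/608 = 0.8092
Macro-F1 score = mean = (0.7042 + 0.5017 + 0.7314 + 0.8092) / 4 = 0.687

0.687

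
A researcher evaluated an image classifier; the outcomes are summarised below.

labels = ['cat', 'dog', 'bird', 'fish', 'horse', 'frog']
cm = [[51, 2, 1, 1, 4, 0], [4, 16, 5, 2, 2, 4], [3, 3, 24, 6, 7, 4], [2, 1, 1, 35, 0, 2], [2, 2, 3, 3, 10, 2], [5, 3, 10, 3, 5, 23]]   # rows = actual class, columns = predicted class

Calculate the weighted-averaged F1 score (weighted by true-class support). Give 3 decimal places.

0.627

Per-class F1 score (2·TP/(2·TP+FP+FN)):
  cat: TP=51, FP=4+3+2+2+5=16, FN=2+1+1+4+0=8 → 102/126 = 0.8095
  dog: TP=16, FP=2+3+1+2+3=11, FN=4+5+2+2+4=17 → 32/60 = 0.5333
  bird: TP=24, FP=1+5+1+3+10=20, FN=3+3+6+7+4=23 → 48/91 = 0.5275
  fish: TP=35, FP=1+2+6+3+3=15, FN=2+1+1+0+2=6 → 70/91 = 0.7692
  horse: TP=10, FP=4+2+7+0+5=18, FN=2+2+3+3+2=12 → 20/50 = 0.4000
  frog: TP=23, FP=0+4+4+2+2=12, FN=5+3+10+3+5=26 → 46/84 = 0.5476
Weighted-F1 score = Σ (supportᵢ/N)·F1 scoreᵢ with N=251: (59/251)·0.8095 + (33/251)·0.5333 + (47/251)·0.5275 + (41/251)·0.7692 + (22/251)·0.4000 + (49/251)·0.5476 = 0.627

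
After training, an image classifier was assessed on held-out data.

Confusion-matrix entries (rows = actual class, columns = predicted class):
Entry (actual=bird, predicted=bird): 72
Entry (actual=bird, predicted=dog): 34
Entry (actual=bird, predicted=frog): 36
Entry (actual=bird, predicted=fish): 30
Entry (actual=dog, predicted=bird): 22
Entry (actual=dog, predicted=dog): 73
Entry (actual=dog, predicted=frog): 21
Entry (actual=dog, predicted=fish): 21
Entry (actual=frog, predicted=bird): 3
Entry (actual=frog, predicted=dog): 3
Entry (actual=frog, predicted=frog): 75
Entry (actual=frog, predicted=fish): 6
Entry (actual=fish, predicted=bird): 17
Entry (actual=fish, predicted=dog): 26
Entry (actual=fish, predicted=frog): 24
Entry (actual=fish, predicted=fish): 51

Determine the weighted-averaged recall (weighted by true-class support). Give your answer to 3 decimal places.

0.527

Per-class recall (TP/(TP+FN)):
  bird: TP=72, FN=34+36+30=100 → 72/172 = 0.4186
  dog: TP=73, FN=22+21+21=64 → 73/137 = 0.5328
  frog: TP=75, FN=3+3+6=12 → 75/87 = 0.8621
  fish: TP=51, FN=17+26+24=67 → 51/118 = 0.4322
Weighted-recall = Σ (supportᵢ/N)·recallᵢ with N=514: (172/514)·0.4186 + (137/514)·0.5328 + (87/514)·0.8621 + (118/514)·0.4322 = 0.527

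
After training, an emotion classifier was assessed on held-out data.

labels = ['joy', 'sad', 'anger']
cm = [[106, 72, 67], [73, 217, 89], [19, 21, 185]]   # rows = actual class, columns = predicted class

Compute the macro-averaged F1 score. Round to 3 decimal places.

0.587

Per-class F1 score (2·TP/(2·TP+FP+FN)):
  joy: TP=106, FP=73+19=92, FN=72+67=139 → 212/443 = 0.4786
  sad: TP=217, FP=72+21=93, FN=73+89=162 → 434/689 = 0.6299
  anger: TP=185, FP=67+89=156, FN=19+21=40 → 370/566 = 0.6537
Macro-F1 score = mean = (0.4786 + 0.6299 + 0.6537) / 3 = 0.587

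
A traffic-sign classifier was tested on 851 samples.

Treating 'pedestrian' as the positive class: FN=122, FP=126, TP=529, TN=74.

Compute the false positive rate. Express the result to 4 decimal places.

FPR = FP/(FP+TN) = 126/(126+74) = 0.6300

0.6300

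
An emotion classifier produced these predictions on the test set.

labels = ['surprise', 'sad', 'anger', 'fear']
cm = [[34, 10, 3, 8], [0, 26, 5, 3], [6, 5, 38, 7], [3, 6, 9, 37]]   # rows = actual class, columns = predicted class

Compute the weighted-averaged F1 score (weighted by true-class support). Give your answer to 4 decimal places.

Per-class F1 score (2·TP/(2·TP+FP+FN)):
  surprise: TP=34, FP=0+6+3=9, FN=10+3+8=21 → 68/98 = 0.69388
  sad: TP=26, FP=10+5+6=21, FN=0+5+3=8 → 52/81 = 0.64198
  anger: TP=38, FP=3+5+9=17, FN=6+5+7=18 → 76/111 = 0.68468
  fear: TP=37, FP=8+3+7=18, FN=3+6+9=18 → 74/110 = 0.67273
Weighted-F1 score = Σ (supportᵢ/N)·F1 scoreᵢ with N=200: (55/200)·0.69388 + (34/200)·0.64198 + (56/200)·0.68468 + (55/200)·0.67273 = 0.6767

0.6767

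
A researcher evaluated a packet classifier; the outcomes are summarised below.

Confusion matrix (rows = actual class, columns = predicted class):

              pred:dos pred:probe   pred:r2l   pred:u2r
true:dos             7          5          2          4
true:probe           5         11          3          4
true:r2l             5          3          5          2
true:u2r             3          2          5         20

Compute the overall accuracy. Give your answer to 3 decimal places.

0.500

Accuracy = trace / total = (7+11+5+20=43) / 86 = 43/86 = 0.500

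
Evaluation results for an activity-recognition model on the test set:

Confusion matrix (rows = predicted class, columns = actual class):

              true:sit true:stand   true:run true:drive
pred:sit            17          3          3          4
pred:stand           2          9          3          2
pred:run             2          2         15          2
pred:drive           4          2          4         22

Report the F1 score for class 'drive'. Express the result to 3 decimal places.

One-vs-rest for 'drive': TP = diagonal; FP = other classes predicted 'drive'; FN = 'drive' predicted as other.
F1 score = 2·TP/(2·TP+FP+FN).
drive: TP=22, FP=4+2+4=10, FN=4+2+2=8 → 44/62 = 0.7097

0.710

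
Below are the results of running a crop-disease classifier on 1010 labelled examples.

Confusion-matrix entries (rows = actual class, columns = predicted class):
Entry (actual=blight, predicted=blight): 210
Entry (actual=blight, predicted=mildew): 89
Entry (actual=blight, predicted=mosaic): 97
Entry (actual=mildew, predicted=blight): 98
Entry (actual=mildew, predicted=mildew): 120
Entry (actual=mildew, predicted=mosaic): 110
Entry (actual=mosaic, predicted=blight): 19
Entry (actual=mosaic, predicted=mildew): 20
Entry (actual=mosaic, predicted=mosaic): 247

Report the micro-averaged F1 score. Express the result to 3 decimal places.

Micro-averaging pools counts across classes: ΣTP=577, ΣFP=433, ΣFN=433.
Micro-F1 score = 2·TP/(2·TP+FP+FN) on pooled counts = 0.571 (equals overall accuracy in single-label multiclass).

0.571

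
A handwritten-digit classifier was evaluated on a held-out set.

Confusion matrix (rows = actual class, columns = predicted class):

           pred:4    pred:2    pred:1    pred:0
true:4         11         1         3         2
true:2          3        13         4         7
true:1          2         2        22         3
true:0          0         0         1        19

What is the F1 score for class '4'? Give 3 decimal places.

0.667

Take TP from the diagonal, FP from the rest of the '4' prediction marginal, FN from the rest of the '4' actual marginal.
F1 score = 2·TP/(2·TP+FP+FN).
4: TP=11, FP=3+2+0=5, FN=1+3+2=6 → 22/33 = 0.6667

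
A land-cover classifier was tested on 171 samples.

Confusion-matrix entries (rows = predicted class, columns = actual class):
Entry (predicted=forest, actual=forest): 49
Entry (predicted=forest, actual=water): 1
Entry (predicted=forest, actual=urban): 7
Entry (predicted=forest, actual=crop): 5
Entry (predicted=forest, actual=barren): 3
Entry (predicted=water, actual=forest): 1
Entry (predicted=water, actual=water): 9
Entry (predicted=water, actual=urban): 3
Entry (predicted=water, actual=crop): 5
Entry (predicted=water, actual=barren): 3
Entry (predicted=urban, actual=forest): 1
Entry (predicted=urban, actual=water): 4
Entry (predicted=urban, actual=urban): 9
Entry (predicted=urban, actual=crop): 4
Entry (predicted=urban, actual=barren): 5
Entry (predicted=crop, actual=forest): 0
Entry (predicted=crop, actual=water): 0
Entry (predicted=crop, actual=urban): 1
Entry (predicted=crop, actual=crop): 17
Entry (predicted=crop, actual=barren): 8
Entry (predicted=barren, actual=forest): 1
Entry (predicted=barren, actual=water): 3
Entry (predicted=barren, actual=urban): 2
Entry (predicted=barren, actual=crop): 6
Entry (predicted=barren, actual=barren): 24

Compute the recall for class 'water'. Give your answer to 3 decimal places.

One-vs-rest for 'water': TP = diagonal; FP = other classes predicted 'water'; FN = 'water' predicted as other.
recall = TP/(TP+FN).
water: TP=9, FN=1+4+0+3=8 → 9/17 = 0.5294

0.529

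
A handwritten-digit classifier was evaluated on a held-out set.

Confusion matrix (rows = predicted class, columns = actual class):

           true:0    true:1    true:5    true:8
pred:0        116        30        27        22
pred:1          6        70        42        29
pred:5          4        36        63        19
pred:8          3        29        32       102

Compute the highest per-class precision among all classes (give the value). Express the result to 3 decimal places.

0.614

Per-class precision (TP/(TP+FP)):
  0: TP=116, FP=30+27+22=79 → 116/195 = 0.5949
  1: TP=70, FP=6+42+29=77 → 70/147 = 0.4762
  5: TP=63, FP=4+36+19=59 → 63/122 = 0.5164
  8: TP=102, FP=3+29+32=64 → 102/166 = 0.6145
Highest is class '8' with precision = 0.614.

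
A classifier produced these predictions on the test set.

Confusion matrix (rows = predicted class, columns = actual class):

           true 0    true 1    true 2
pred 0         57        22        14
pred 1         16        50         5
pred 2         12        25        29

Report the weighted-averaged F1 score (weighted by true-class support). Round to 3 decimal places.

0.594

Per-class F1 score (2·TP/(2·TP+FP+FN)):
  0: TP=57, FP=22+14=36, FN=16+12=28 → 114/178 = 0.6404
  1: TP=50, FP=16+5=21, FN=22+25=47 → 100/168 = 0.5952
  2: TP=29, FP=12+25=37, FN=14+5=19 → 58/114 = 0.5088
Weighted-F1 score = Σ (supportᵢ/N)·F1 scoreᵢ with N=230: (85/230)·0.6404 + (97/230)·0.5952 + (48/230)·0.5088 = 0.594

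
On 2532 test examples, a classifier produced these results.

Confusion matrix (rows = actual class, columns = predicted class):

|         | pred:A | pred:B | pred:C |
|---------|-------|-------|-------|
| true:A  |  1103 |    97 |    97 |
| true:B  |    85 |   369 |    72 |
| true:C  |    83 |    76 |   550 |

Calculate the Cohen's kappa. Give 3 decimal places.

0.675

Observed agreement pₒ = trace/N = 2022/2532 = 0.7986
Expected agreement pₑ = Σ (rowᵢ·colᵢ)/N² = (1297·1271 + 526·542 + 709·719)/2532² = 0.3811
κ = (pₒ − pₑ)/(1 − pₑ) = (0.7986 − 0.3811)/(1 − 0.3811) = 0.675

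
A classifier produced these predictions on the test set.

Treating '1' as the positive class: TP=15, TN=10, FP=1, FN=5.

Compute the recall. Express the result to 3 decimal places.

0.750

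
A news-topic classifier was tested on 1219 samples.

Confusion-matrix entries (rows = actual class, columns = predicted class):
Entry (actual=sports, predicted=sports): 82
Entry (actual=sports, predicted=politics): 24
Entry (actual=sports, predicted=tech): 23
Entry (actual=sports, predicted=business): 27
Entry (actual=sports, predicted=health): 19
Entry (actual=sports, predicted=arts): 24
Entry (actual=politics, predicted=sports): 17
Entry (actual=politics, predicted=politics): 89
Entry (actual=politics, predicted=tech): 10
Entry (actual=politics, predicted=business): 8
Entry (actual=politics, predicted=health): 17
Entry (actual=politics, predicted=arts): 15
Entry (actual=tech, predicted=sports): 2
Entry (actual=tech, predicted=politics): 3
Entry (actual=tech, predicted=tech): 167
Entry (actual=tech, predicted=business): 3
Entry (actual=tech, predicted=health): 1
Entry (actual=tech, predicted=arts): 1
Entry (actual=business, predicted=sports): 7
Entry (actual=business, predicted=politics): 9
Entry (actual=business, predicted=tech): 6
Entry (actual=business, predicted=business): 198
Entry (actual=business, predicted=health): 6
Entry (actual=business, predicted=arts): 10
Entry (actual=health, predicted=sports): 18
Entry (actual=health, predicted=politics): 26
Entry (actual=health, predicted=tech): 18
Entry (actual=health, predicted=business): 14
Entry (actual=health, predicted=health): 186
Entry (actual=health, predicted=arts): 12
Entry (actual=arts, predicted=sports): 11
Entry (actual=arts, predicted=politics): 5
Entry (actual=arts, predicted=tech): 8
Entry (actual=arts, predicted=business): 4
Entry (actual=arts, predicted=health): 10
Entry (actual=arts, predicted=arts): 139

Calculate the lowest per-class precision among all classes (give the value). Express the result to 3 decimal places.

0.571

Per-class precision (TP/(TP+FP)):
  sports: TP=82, FP=17+2+7+18+11=55 → 82/137 = 0.5985
  politics: TP=89, FP=24+3+9+26+5=67 → 89/156 = 0.5705
  tech: TP=167, FP=23+10+6+18+8=65 → 167/232 = 0.7198
  business: TP=198, FP=27+8+3+14+4=56 → 198/254 = 0.7795
  health: TP=186, FP=19+17+1+6+10=53 → 186/239 = 0.7782
  arts: TP=139, FP=24+15+1+10+12=62 → 139/201 = 0.6915
Lowest is class 'politics' with precision = 0.571.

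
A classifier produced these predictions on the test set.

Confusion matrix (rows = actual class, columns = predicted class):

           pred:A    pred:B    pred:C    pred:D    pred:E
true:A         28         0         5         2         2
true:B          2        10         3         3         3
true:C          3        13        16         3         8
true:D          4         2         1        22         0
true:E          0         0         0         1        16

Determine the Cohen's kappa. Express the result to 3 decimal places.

0.531

Observed agreement pₒ = trace/N = 92/147 = 0.6259
Expected agreement pₑ = Σ (rowᵢ·colᵢ)/N² = (37·37 + 21·25 + 43·25 + 29·31 + 17·29)/147² = 0.2018
κ = (pₒ − pₑ)/(1 − pₑ) = (0.6259 − 0.2018)/(1 − 0.2018) = 0.531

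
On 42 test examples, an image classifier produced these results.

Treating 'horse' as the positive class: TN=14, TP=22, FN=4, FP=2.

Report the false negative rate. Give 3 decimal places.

FNR = FN/(FN+TP) = 4/(4+22) = 0.154

0.154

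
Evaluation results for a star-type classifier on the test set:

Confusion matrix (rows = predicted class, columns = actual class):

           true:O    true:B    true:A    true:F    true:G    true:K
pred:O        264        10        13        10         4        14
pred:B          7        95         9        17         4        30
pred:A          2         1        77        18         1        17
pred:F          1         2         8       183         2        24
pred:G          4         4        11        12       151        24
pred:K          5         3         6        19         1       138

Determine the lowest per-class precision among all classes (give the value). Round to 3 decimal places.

0.586

Per-class precision (TP/(TP+FP)):
  O: TP=264, FP=10+13+10+4+14=51 → 264/315 = 0.8381
  B: TP=95, FP=7+9+17+4+30=67 → 95/162 = 0.5864
  A: TP=77, FP=2+1+18+1+17=39 → 77/116 = 0.6638
  F: TP=183, FP=1+2+8+2+24=37 → 183/220 = 0.8318
  G: TP=151, FP=4+4+11+12+24=55 → 151/206 = 0.7330
  K: TP=138, FP=5+3+6+19+1=34 → 138/172 = 0.8023
Lowest is class 'B' with precision = 0.586.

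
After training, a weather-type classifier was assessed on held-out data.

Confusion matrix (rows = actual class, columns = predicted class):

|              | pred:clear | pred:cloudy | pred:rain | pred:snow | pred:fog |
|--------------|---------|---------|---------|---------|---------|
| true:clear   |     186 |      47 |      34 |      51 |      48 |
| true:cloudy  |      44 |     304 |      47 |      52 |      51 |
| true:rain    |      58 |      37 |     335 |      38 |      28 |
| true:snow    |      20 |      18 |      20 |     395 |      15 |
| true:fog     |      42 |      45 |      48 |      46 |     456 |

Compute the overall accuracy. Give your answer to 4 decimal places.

0.6799

Accuracy = trace / total = (186+304+335+395+456=1676) / 2465 = 1676/2465 = 0.6799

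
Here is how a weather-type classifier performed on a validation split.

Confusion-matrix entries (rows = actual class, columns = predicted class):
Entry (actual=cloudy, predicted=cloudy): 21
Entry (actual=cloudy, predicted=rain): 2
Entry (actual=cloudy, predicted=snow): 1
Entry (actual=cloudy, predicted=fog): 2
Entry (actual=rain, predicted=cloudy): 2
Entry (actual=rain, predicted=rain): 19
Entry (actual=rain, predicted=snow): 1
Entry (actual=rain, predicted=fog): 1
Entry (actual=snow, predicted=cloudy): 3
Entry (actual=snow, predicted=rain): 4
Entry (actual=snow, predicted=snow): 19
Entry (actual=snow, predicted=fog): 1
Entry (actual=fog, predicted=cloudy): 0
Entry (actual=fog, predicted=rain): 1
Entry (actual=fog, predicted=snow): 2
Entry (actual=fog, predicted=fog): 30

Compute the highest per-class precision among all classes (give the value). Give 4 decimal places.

Per-class precision (TP/(TP+FP)):
  cloudy: TP=21, FP=2+3+0=5 → 21/26 = 0.80769
  rain: TP=19, FP=2+4+1=7 → 19/26 = 0.73077
  snow: TP=19, FP=1+1+2=4 → 19/23 = 0.82609
  fog: TP=30, FP=2+1+1=4 → 30/34 = 0.88235
Highest is class 'fog' with precision = 0.8824.

0.8824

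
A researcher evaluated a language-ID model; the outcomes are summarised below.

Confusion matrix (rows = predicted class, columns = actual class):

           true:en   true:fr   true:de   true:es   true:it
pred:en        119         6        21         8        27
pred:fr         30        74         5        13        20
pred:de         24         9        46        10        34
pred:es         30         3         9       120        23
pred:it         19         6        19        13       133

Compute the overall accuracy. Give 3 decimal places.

0.599

Accuracy = trace / total = (119+74+46+120+133=492) / 821 = 492/821 = 0.599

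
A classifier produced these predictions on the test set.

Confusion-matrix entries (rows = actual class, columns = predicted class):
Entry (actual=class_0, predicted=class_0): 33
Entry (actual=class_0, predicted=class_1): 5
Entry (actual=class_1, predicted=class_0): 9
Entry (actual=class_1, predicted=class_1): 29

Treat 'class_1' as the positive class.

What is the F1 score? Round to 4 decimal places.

0.8056

Precision = TP/(TP+FP) = 29/34 = 0.8529
Recall = TP/(TP+FN) = 29/38 = 0.7632
F1 = 2·TP/(2·TP+FP+FN) = 58/72 = 0.8056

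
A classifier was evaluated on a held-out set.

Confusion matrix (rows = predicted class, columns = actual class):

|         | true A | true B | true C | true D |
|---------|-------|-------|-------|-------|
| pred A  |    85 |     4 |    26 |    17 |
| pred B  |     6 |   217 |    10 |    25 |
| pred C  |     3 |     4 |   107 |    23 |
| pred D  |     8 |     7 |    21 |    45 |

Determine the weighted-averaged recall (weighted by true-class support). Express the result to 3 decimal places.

0.747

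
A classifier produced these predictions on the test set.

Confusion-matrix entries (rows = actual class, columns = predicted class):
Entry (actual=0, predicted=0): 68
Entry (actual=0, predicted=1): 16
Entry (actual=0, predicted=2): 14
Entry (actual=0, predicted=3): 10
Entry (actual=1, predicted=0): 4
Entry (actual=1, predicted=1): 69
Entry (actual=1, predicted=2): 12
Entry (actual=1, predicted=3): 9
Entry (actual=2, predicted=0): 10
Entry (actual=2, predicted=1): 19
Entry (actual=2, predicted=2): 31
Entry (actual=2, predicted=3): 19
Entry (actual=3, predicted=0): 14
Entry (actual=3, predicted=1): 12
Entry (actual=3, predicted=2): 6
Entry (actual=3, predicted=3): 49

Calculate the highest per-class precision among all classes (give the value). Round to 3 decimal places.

0.708

Per-class precision (TP/(TP+FP)):
  0: TP=68, FP=4+10+14=28 → 68/96 = 0.7083
  1: TP=69, FP=16+19+12=47 → 69/116 = 0.5948
  2: TP=31, FP=14+12+6=32 → 31/63 = 0.4921
  3: TP=49, FP=10+9+19=38 → 49/87 = 0.5632
Highest is class '0' with precision = 0.708.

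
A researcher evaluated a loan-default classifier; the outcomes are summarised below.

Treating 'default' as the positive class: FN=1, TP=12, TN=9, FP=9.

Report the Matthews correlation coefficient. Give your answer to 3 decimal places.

0.447

MCC = (TP·TN − FP·FN) / √((TP+FP)(TP+FN)(TN+FP)(TN+FN))
Numerator = 12·9 − 9·1 = 99
Denominator = √(21·13·18·10) = √49140 = 221.6754
MCC = 99 / 221.6754 = 0.447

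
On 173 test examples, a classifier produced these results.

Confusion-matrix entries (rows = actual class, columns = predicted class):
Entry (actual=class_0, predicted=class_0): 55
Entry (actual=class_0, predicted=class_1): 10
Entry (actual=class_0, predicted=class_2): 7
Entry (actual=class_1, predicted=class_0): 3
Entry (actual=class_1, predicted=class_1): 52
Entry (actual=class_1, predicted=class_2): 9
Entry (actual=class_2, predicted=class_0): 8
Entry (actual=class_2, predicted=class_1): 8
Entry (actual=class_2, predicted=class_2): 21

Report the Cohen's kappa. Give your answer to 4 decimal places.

0.5972

Observed agreement pₒ = trace/N = 128/173 = 0.73988
Expected agreement pₑ = Σ (rowᵢ·colᵢ)/N² = (72·66 + 64·70 + 37·37)/173² = 0.35420
κ = (pₒ − pₑ)/(1 − pₑ) = (0.73988 − 0.35420)/(1 − 0.35420) = 0.5972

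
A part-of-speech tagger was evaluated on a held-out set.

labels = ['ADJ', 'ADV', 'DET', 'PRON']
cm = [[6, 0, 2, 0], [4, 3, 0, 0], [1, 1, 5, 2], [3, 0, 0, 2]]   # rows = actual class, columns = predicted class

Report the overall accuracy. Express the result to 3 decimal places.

Accuracy = trace / total = (6+3+5+2=16) / 29 = 16/29 = 0.552

0.552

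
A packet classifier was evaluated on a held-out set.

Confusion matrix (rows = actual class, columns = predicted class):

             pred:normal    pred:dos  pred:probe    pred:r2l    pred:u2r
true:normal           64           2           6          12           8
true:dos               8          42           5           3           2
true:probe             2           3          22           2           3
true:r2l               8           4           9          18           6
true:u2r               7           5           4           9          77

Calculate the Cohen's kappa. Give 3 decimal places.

0.578

Observed agreement pₒ = trace/N = 223/331 = 0.6737
Expected agreement pₑ = Σ (rowᵢ·colᵢ)/N² = (92·89 + 60·56 + 32·46 + 45·44 + 102·96)/331² = 0.2263
κ = (pₒ − pₑ)/(1 − pₑ) = (0.6737 − 0.2263)/(1 − 0.2263) = 0.578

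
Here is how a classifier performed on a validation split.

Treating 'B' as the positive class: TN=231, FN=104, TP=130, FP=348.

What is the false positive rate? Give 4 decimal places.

FPR = FP/(FP+TN) = 348/(348+231) = 0.6010

0.6010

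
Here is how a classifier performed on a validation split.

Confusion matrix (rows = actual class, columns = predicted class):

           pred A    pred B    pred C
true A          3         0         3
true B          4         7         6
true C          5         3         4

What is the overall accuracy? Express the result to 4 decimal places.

Accuracy = trace / total = (3+7+4=14) / 35 = 14/35 = 0.4000

0.4000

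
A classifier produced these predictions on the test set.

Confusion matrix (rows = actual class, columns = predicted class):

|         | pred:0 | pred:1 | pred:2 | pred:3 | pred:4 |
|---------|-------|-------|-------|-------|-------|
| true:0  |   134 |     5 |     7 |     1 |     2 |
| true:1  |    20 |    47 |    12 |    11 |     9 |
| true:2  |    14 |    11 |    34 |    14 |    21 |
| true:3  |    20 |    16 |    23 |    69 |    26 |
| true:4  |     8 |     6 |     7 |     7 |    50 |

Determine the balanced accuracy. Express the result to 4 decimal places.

0.5650

Balanced accuracy = mean of per-class recall.
  0: recall = 134/149 = 0.89933
  1: recall = 47/99 = 0.47475
  2: recall = 34/94 = 0.36170
  3: recall = 69/154 = 0.44805
  4: recall = 50/78 = 0.64103
Mean = (0.89933 + 0.47475 + 0.36170 + 0.44805 + 0.64103) / 5 = 0.5650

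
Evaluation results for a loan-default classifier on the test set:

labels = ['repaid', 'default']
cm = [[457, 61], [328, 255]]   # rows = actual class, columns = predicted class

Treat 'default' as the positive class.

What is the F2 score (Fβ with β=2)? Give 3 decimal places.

0.481

Fβ = (1+β²)·TP / ((1+β²)·TP + β²·FN + FP), with β²=4
= 5·255 / (5·255 + 4·328 + 61) = 0.481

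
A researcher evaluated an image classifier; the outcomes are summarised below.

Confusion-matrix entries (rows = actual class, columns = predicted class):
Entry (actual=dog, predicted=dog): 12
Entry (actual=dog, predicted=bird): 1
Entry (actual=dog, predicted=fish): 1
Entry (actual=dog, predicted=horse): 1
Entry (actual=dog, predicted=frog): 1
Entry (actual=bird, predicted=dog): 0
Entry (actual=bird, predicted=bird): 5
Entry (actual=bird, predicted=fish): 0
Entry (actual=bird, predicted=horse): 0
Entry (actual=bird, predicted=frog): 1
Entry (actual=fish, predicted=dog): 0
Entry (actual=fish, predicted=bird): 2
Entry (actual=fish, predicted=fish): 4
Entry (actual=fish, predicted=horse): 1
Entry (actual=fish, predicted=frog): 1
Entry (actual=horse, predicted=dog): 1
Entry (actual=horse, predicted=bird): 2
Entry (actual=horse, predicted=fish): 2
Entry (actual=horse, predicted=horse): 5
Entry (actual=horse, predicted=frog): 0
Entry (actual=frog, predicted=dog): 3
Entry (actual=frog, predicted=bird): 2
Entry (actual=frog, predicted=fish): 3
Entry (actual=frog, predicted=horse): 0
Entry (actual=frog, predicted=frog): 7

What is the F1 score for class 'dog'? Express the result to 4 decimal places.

0.7500

One-vs-rest for 'dog': TP = diagonal; FP = other classes predicted 'dog'; FN = 'dog' predicted as other.
F1 score = 2·TP/(2·TP+FP+FN).
dog: TP=12, FP=0+0+1+3=4, FN=1+1+1+1=4 → 24/32 = 0.75000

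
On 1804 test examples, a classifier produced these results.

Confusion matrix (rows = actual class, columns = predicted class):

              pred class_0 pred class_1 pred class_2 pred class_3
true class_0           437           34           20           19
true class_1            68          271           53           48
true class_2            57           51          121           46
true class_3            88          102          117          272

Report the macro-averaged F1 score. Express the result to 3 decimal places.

Per-class F1 score (2·TP/(2·TP+FP+FN)):
  class_0: TP=437, FP=68+57+88=213, FN=34+20+19=73 → 874/1160 = 0.7534
  class_1: TP=271, FP=34+51+102=187, FN=68+53+48=169 → 542/898 = 0.6036
  class_2: TP=121, FP=20+53+117=190, FN=57+51+46=154 → 242/586 = 0.4130
  class_3: TP=272, FP=19+48+46=113, FN=88+102+117=307 → 544/964 = 0.5643
Macro-F1 score = mean = (0.7534 + 0.6036 + 0.4130 + 0.5643) / 4 = 0.584

0.584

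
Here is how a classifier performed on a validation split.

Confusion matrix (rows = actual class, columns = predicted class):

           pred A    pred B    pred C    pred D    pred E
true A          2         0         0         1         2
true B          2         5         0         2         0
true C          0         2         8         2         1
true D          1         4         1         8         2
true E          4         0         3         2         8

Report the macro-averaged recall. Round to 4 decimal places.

0.5083

Per-class recall (TP/(TP+FN)):
  A: TP=2, FN=0+0+1+2=3 → 2/5 = 0.40000
  B: TP=5, FN=2+0+2+0=4 → 5/9 = 0.55556
  C: TP=8, FN=0+2+2+1=5 → 8/13 = 0.61538
  D: TP=8, FN=1+4+1+2=8 → 8/16 = 0.50000
  E: TP=8, FN=4+0+3+2=9 → 8/17 = 0.47059
Macro-recall = mean = (0.40000 + 0.55556 + 0.61538 + 0.50000 + 0.47059) / 5 = 0.5083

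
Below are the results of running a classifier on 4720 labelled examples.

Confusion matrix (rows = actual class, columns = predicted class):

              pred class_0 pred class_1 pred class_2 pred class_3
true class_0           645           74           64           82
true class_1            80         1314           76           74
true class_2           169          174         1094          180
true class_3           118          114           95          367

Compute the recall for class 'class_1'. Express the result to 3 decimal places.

0.851

One-vs-rest for 'class_1': TP = diagonal; FP = other classes predicted 'class_1'; FN = 'class_1' predicted as other.
recall = TP/(TP+FN).
class_1: TP=1314, FN=80+76+74=230 → 1314/1544 = 0.8510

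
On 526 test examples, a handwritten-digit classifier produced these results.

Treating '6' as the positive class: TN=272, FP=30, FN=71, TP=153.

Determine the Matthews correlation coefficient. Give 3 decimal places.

0.606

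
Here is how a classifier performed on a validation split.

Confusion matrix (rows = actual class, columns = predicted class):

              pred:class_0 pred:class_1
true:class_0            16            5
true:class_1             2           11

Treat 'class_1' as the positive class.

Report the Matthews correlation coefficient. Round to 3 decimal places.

0.592

MCC = (TP·TN − FP·FN) / √((TP+FP)(TP+FN)(TN+FP)(TN+FN))
Numerator = 11·16 − 5·2 = 166
Denominator = √(16·13·21·18) = √78624 = 280.3997
MCC = 166 / 280.3997 = 0.592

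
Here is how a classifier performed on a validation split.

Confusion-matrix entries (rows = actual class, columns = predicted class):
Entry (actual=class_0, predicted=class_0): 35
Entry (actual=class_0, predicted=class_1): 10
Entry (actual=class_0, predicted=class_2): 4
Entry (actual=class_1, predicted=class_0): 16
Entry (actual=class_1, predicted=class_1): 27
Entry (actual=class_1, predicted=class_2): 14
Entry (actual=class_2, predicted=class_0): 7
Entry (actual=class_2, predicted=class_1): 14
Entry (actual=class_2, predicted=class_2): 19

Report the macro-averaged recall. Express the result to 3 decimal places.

0.554

Per-class recall (TP/(TP+FN)):
  class_0: TP=35, FN=10+4=14 → 35/49 = 0.7143
  class_1: TP=27, FN=16+14=30 → 27/57 = 0.4737
  class_2: TP=19, FN=7+14=21 → 19/40 = 0.4750
Macro-recall = mean = (0.7143 + 0.4737 + 0.4750) / 3 = 0.554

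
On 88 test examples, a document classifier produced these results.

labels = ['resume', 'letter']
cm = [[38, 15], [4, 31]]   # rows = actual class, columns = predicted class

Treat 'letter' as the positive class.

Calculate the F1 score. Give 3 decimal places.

Precision = TP/(TP+FP) = 31/46 = 0.6739
Recall = TP/(TP+FN) = 31/35 = 0.8857
F1 = 2·TP/(2·TP+FP+FN) = 62/81 = 0.765

0.765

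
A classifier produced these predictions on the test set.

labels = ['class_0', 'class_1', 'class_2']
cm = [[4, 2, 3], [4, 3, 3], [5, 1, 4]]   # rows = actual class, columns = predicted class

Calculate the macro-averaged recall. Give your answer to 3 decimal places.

Per-class recall (TP/(TP+FN)):
  class_0: TP=4, FN=2+3=5 → 4/9 = 0.4444
  class_1: TP=3, FN=4+3=7 → 3/10 = 0.3000
  class_2: TP=4, FN=5+1=6 → 4/10 = 0.4000
Macro-recall = mean = (0.4444 + 0.3000 + 0.4000) / 3 = 0.381

0.381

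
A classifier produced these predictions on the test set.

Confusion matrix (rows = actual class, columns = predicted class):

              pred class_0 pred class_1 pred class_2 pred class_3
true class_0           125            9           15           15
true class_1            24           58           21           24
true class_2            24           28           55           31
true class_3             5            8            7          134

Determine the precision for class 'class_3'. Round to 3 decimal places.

One-vs-rest for 'class_3': TP = diagonal; FP = other classes predicted 'class_3'; FN = 'class_3' predicted as other.
precision = TP/(TP+FP).
class_3: TP=134, FP=15+24+31=70 → 134/204 = 0.6569

0.657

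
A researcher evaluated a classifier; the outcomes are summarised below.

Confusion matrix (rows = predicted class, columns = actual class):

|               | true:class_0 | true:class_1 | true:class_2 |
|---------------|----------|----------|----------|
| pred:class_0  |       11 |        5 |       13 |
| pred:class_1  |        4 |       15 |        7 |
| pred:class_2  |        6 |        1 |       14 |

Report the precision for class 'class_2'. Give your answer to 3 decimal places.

0.667

precision = TP/(TP+FP).
class_2: TP=14, FP=6+1=7 → 14/21 = 0.6667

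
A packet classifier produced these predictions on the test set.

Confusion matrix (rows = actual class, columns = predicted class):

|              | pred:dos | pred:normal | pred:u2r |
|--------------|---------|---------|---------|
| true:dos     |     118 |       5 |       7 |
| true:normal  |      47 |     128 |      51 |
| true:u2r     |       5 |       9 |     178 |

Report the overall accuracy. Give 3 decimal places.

Accuracy = trace / total = (118+128+178=424) / 548 = 424/548 = 0.774

0.774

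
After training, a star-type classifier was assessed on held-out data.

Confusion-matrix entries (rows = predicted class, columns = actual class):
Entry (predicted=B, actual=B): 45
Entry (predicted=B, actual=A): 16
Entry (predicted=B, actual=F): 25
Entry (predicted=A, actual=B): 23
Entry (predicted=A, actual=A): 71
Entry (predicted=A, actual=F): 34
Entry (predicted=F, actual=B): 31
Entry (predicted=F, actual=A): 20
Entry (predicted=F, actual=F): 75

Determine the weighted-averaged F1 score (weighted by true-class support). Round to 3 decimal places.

Per-class F1 score (2·TP/(2·TP+FP+FN)):
  B: TP=45, FP=16+25=41, FN=23+31=54 → 90/185 = 0.4865
  A: TP=71, FP=23+34=57, FN=16+20=36 → 142/235 = 0.6043
  F: TP=75, FP=31+20=51, FN=25+34=59 → 150/260 = 0.5769
Weighted-F1 score = Σ (supportᵢ/N)·F1 scoreᵢ with N=340: (99/340)·0.4865 + (107/340)·0.6043 + (134/340)·0.5769 = 0.559

0.559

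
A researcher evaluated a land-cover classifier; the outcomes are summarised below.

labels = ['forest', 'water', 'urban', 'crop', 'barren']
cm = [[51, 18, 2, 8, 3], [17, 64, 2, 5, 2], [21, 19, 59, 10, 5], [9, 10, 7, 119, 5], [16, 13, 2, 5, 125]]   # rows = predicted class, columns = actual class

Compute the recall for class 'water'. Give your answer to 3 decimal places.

Take TP from the diagonal, FP from the rest of the 'water' prediction marginal, FN from the rest of the 'water' actual marginal.
recall = TP/(TP+FN).
water: TP=64, FN=18+19+10+13=60 → 64/124 = 0.5161

0.516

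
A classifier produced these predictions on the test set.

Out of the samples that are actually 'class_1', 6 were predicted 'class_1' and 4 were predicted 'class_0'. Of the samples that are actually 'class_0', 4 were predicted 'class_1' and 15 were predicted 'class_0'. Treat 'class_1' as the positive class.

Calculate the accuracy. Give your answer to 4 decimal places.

Accuracy = (TP+TN)/N = (6+15)/29 = 0.7241

0.7241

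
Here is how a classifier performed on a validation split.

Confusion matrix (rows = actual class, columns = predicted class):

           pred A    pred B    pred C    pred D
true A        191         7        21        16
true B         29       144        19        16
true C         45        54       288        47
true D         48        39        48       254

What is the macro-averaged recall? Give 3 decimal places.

0.705

Per-class recall (TP/(TP+FN)):
  A: TP=191, FN=7+21+16=44 → 191/235 = 0.8128
  B: TP=144, FN=29+19+16=64 → 144/208 = 0.6923
  C: TP=288, FN=45+54+47=146 → 288/434 = 0.6636
  D: TP=254, FN=48+39+48=135 → 254/389 = 0.6530
Macro-recall = mean = (0.8128 + 0.6923 + 0.6636 + 0.6530) / 4 = 0.705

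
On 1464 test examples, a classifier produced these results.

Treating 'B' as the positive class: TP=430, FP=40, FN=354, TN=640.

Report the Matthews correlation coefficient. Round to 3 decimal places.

0.523

MCC = (TP·TN − FP·FN) / √((TP+FP)(TP+FN)(TN+FP)(TN+FN))
Numerator = 430·640 − 40·354 = 261040
Denominator = √(470·784·680·994) = √249063001600 = 499062.1220
MCC = 261040 / 499062.1220 = 0.523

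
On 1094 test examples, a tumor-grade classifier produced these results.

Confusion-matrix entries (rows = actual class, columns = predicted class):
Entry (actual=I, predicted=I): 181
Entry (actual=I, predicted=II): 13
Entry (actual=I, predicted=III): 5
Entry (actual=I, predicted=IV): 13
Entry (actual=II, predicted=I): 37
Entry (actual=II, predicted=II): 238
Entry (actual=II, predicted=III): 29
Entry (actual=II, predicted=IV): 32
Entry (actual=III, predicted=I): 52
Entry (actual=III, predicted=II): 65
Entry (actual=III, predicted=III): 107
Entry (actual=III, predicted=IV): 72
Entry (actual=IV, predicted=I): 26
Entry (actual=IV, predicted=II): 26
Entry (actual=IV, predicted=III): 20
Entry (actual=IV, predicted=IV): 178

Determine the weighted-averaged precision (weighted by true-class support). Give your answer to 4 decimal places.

0.6499

Per-class precision (TP/(TP+FP)):
  I: TP=181, FP=37+52+26=115 → 181/296 = 0.61149
  II: TP=238, FP=13+65+26=104 → 238/342 = 0.69591
  III: TP=107, FP=5+29+20=54 → 107/161 = 0.66460
  IV: TP=178, FP=13+32+72=117 → 178/295 = 0.60339
Weighted-precision = Σ (supportᵢ/N)·precisionᵢ with N=1094: (212/1094)·0.61149 + (336/1094)·0.69591 + (296/1094)·0.66460 + (250/1094)·0.60339 = 0.6499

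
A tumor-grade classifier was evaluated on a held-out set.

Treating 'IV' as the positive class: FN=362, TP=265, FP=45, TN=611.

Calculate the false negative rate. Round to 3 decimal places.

0.577

FNR = FN/(FN+TP) = 362/(362+265) = 0.577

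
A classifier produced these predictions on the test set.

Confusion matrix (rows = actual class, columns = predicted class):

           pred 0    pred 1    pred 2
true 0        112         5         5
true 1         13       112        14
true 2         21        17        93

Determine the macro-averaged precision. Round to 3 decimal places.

0.811

Per-class precision (TP/(TP+FP)):
  0: TP=112, FP=13+21=34 → 112/146 = 0.7671
  1: TP=112, FP=5+17=22 → 112/134 = 0.8358
  2: TP=93, FP=5+14=19 → 93/112 = 0.8304
Macro-precision = mean = (0.7671 + 0.8358 + 0.8304) / 3 = 0.811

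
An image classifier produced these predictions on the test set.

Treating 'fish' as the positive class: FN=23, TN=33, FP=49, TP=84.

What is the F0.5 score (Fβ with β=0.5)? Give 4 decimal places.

Fβ = (1+β²)·TP / ((1+β²)·TP + β²·FN + FP), with β²=1/4
= 1.25·84 / (1.25·84 + 0.25·23 + 49) = 0.6573

0.6573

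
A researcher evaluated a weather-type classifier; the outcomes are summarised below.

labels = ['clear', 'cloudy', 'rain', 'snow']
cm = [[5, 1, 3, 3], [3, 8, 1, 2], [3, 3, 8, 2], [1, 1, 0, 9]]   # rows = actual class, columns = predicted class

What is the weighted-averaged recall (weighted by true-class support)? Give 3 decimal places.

0.566

Per-class recall (TP/(TP+FN)):
  clear: TP=5, FN=1+3+3=7 → 5/12 = 0.4167
  cloudy: TP=8, FN=3+1+2=6 → 8/14 = 0.5714
  rain: TP=8, FN=3+3+2=8 → 8/16 = 0.5000
  snow: TP=9, FN=1+1+0=2 → 9/11 = 0.8182
Weighted-recall = Σ (supportᵢ/N)·recallᵢ with N=53: (12/53)·0.4167 + (14/53)·0.5714 + (16/53)·0.5000 + (11/53)·0.8182 = 0.566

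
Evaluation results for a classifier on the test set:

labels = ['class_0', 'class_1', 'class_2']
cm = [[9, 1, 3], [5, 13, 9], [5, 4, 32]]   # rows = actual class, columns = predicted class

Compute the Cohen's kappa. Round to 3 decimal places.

0.457

Observed agreement pₒ = trace/N = 54/81 = 0.6667
Expected agreement pₑ = Σ (rowᵢ·colᵢ)/N² = (13·19 + 27·18 + 41·44)/81² = 0.3867
κ = (pₒ − pₑ)/(1 − pₑ) = (0.6667 − 0.3867)/(1 − 0.3867) = 0.457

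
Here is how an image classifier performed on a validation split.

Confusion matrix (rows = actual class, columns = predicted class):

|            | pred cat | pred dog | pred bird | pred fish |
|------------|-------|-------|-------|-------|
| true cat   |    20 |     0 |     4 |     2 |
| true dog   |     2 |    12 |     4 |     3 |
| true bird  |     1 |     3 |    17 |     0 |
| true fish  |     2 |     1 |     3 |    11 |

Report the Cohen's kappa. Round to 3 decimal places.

Observed agreement pₒ = trace/N = 60/85 = 0.7059
Expected agreement pₑ = Σ (rowᵢ·colᵢ)/N² = (26·25 + 21·16 + 21·28 + 17·16)/85² = 0.2555
κ = (pₒ − pₑ)/(1 − pₑ) = (0.7059 − 0.2555)/(1 − 0.2555) = 0.605

0.605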